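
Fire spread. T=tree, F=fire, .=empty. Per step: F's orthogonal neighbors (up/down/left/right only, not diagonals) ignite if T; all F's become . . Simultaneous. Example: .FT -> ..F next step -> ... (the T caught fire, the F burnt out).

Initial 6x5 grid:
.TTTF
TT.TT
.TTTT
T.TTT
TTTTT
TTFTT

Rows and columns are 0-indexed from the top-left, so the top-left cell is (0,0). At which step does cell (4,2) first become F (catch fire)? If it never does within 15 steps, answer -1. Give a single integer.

Step 1: cell (4,2)='F' (+5 fires, +2 burnt)
  -> target ignites at step 1
Step 2: cell (4,2)='.' (+8 fires, +5 burnt)
Step 3: cell (4,2)='.' (+7 fires, +8 burnt)
Step 4: cell (4,2)='.' (+3 fires, +7 burnt)
Step 5: cell (4,2)='.' (+1 fires, +3 burnt)
Step 6: cell (4,2)='.' (+0 fires, +1 burnt)
  fire out at step 6

1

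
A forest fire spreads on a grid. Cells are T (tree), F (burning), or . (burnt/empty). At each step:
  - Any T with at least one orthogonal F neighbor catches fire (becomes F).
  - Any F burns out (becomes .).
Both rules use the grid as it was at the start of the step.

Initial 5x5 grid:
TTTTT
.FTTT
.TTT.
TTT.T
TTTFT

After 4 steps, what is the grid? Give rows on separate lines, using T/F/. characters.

Step 1: 5 trees catch fire, 2 burn out
  TFTTT
  ..FTT
  .FTT.
  TTT.T
  TTF.F
Step 2: 8 trees catch fire, 5 burn out
  F.FTT
  ...FT
  ..FT.
  TFF.F
  TF...
Step 3: 5 trees catch fire, 8 burn out
  ...FT
  ....F
  ...F.
  F....
  F....
Step 4: 1 trees catch fire, 5 burn out
  ....F
  .....
  .....
  .....
  .....

....F
.....
.....
.....
.....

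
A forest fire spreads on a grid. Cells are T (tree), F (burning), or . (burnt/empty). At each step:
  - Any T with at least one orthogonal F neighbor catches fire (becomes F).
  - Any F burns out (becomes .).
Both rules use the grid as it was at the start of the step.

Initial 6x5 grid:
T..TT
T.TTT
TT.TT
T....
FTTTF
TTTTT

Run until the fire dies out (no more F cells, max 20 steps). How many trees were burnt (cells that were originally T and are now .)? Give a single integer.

Step 1: +5 fires, +2 burnt (F count now 5)
Step 2: +4 fires, +5 burnt (F count now 4)
Step 3: +3 fires, +4 burnt (F count now 3)
Step 4: +1 fires, +3 burnt (F count now 1)
Step 5: +0 fires, +1 burnt (F count now 0)
Fire out after step 5
Initially T: 20, now '.': 23
Total burnt (originally-T cells now '.'): 13

Answer: 13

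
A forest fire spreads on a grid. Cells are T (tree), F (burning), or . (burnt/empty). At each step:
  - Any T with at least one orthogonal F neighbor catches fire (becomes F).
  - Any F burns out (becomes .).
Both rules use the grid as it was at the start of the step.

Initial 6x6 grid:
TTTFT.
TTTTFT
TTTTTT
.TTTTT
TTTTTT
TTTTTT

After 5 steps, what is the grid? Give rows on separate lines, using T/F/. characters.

Step 1: 5 trees catch fire, 2 burn out
  TTF.F.
  TTTF.F
  TTTTFT
  .TTTTT
  TTTTTT
  TTTTTT
Step 2: 5 trees catch fire, 5 burn out
  TF....
  TTF...
  TTTF.F
  .TTTFT
  TTTTTT
  TTTTTT
Step 3: 6 trees catch fire, 5 burn out
  F.....
  TF....
  TTF...
  .TTF.F
  TTTTFT
  TTTTTT
Step 4: 6 trees catch fire, 6 burn out
  ......
  F.....
  TF....
  .TF...
  TTTF.F
  TTTTFT
Step 5: 5 trees catch fire, 6 burn out
  ......
  ......
  F.....
  .F....
  TTF...
  TTTF.F

......
......
F.....
.F....
TTF...
TTTF.F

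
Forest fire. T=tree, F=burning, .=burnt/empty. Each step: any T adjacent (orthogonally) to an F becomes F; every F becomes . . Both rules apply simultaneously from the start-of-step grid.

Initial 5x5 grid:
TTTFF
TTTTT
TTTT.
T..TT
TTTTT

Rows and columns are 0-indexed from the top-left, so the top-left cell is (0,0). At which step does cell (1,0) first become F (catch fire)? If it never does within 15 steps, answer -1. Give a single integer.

Step 1: cell (1,0)='T' (+3 fires, +2 burnt)
Step 2: cell (1,0)='T' (+3 fires, +3 burnt)
Step 3: cell (1,0)='T' (+4 fires, +3 burnt)
Step 4: cell (1,0)='F' (+4 fires, +4 burnt)
  -> target ignites at step 4
Step 5: cell (1,0)='.' (+3 fires, +4 burnt)
Step 6: cell (1,0)='.' (+2 fires, +3 burnt)
Step 7: cell (1,0)='.' (+1 fires, +2 burnt)
Step 8: cell (1,0)='.' (+0 fires, +1 burnt)
  fire out at step 8

4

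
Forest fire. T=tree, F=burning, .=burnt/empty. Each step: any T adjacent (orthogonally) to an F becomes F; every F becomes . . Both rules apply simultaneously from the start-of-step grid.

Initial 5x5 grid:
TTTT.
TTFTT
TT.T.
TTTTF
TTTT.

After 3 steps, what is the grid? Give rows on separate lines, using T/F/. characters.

Step 1: 4 trees catch fire, 2 burn out
  TTFT.
  TF.FT
  TT.T.
  TTTF.
  TTTT.
Step 2: 8 trees catch fire, 4 burn out
  TF.F.
  F...F
  TF.F.
  TTF..
  TTTF.
Step 3: 4 trees catch fire, 8 burn out
  F....
  .....
  F....
  TF...
  TTF..

F....
.....
F....
TF...
TTF..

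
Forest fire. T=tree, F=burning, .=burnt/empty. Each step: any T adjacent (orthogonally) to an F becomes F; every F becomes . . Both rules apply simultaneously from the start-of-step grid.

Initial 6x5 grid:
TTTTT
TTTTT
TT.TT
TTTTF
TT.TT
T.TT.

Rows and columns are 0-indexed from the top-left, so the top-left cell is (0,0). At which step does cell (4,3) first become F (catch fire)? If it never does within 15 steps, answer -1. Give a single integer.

Step 1: cell (4,3)='T' (+3 fires, +1 burnt)
Step 2: cell (4,3)='F' (+4 fires, +3 burnt)
  -> target ignites at step 2
Step 3: cell (4,3)='.' (+4 fires, +4 burnt)
Step 4: cell (4,3)='.' (+6 fires, +4 burnt)
Step 5: cell (4,3)='.' (+4 fires, +6 burnt)
Step 6: cell (4,3)='.' (+3 fires, +4 burnt)
Step 7: cell (4,3)='.' (+1 fires, +3 burnt)
Step 8: cell (4,3)='.' (+0 fires, +1 burnt)
  fire out at step 8

2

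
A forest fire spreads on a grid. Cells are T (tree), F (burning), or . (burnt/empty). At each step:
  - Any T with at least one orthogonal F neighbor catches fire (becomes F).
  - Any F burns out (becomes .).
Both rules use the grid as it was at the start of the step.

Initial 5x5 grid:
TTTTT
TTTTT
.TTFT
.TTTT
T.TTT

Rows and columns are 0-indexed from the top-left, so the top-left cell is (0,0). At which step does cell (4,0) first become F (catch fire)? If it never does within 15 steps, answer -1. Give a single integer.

Step 1: cell (4,0)='T' (+4 fires, +1 burnt)
Step 2: cell (4,0)='T' (+7 fires, +4 burnt)
Step 3: cell (4,0)='T' (+6 fires, +7 burnt)
Step 4: cell (4,0)='T' (+2 fires, +6 burnt)
Step 5: cell (4,0)='T' (+1 fires, +2 burnt)
Step 6: cell (4,0)='T' (+0 fires, +1 burnt)
  fire out at step 6
Target never catches fire within 15 steps

-1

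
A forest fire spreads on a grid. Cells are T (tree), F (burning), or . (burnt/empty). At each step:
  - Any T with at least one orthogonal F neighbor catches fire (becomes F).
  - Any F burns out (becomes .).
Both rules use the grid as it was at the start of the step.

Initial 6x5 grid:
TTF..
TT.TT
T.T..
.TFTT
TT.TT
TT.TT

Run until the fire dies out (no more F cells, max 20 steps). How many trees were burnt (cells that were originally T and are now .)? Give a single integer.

Step 1: +4 fires, +2 burnt (F count now 4)
Step 2: +5 fires, +4 burnt (F count now 5)
Step 3: +5 fires, +5 burnt (F count now 5)
Step 4: +3 fires, +5 burnt (F count now 3)
Step 5: +0 fires, +3 burnt (F count now 0)
Fire out after step 5
Initially T: 19, now '.': 28
Total burnt (originally-T cells now '.'): 17

Answer: 17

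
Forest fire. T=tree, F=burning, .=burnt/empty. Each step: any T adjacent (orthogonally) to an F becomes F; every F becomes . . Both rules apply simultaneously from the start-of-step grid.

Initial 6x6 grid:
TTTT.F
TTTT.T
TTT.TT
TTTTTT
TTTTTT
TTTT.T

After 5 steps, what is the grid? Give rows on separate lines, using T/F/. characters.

Step 1: 1 trees catch fire, 1 burn out
  TTTT..
  TTTT.F
  TTT.TT
  TTTTTT
  TTTTTT
  TTTT.T
Step 2: 1 trees catch fire, 1 burn out
  TTTT..
  TTTT..
  TTT.TF
  TTTTTT
  TTTTTT
  TTTT.T
Step 3: 2 trees catch fire, 1 burn out
  TTTT..
  TTTT..
  TTT.F.
  TTTTTF
  TTTTTT
  TTTT.T
Step 4: 2 trees catch fire, 2 burn out
  TTTT..
  TTTT..
  TTT...
  TTTTF.
  TTTTTF
  TTTT.T
Step 5: 3 trees catch fire, 2 burn out
  TTTT..
  TTTT..
  TTT...
  TTTF..
  TTTTF.
  TTTT.F

TTTT..
TTTT..
TTT...
TTTF..
TTTTF.
TTTT.F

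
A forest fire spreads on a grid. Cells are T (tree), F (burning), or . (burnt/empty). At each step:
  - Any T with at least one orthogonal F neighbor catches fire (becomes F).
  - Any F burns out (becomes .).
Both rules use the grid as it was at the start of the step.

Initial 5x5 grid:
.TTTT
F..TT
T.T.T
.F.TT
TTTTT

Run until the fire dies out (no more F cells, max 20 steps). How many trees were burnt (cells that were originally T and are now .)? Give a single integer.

Step 1: +2 fires, +2 burnt (F count now 2)
Step 2: +2 fires, +2 burnt (F count now 2)
Step 3: +1 fires, +2 burnt (F count now 1)
Step 4: +2 fires, +1 burnt (F count now 2)
Step 5: +1 fires, +2 burnt (F count now 1)
Step 6: +1 fires, +1 burnt (F count now 1)
Step 7: +1 fires, +1 burnt (F count now 1)
Step 8: +2 fires, +1 burnt (F count now 2)
Step 9: +1 fires, +2 burnt (F count now 1)
Step 10: +1 fires, +1 burnt (F count now 1)
Step 11: +1 fires, +1 burnt (F count now 1)
Step 12: +0 fires, +1 burnt (F count now 0)
Fire out after step 12
Initially T: 16, now '.': 24
Total burnt (originally-T cells now '.'): 15

Answer: 15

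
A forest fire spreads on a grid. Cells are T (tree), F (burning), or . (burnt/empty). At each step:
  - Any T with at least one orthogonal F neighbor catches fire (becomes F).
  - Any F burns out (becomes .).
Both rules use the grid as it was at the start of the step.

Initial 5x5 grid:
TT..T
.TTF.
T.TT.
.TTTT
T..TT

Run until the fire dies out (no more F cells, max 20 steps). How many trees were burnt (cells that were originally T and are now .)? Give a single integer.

Answer: 12

Derivation:
Step 1: +2 fires, +1 burnt (F count now 2)
Step 2: +3 fires, +2 burnt (F count now 3)
Step 3: +4 fires, +3 burnt (F count now 4)
Step 4: +3 fires, +4 burnt (F count now 3)
Step 5: +0 fires, +3 burnt (F count now 0)
Fire out after step 5
Initially T: 15, now '.': 22
Total burnt (originally-T cells now '.'): 12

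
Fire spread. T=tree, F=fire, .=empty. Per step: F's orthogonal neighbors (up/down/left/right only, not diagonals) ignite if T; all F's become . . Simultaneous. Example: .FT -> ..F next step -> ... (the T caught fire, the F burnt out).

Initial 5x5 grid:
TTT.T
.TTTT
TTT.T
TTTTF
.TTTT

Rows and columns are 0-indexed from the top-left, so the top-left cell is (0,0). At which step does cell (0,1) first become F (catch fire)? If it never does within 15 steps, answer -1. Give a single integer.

Step 1: cell (0,1)='T' (+3 fires, +1 burnt)
Step 2: cell (0,1)='T' (+3 fires, +3 burnt)
Step 3: cell (0,1)='T' (+5 fires, +3 burnt)
Step 4: cell (0,1)='T' (+4 fires, +5 burnt)
Step 5: cell (0,1)='T' (+3 fires, +4 burnt)
Step 6: cell (0,1)='F' (+1 fires, +3 burnt)
  -> target ignites at step 6
Step 7: cell (0,1)='.' (+1 fires, +1 burnt)
Step 8: cell (0,1)='.' (+0 fires, +1 burnt)
  fire out at step 8

6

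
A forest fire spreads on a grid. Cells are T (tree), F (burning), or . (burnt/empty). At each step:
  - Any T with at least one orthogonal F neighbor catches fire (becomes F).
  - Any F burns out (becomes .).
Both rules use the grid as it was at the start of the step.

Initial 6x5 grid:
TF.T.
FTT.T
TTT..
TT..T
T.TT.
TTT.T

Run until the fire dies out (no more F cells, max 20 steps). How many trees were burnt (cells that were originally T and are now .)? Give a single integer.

Step 1: +3 fires, +2 burnt (F count now 3)
Step 2: +3 fires, +3 burnt (F count now 3)
Step 3: +3 fires, +3 burnt (F count now 3)
Step 4: +1 fires, +3 burnt (F count now 1)
Step 5: +1 fires, +1 burnt (F count now 1)
Step 6: +1 fires, +1 burnt (F count now 1)
Step 7: +1 fires, +1 burnt (F count now 1)
Step 8: +1 fires, +1 burnt (F count now 1)
Step 9: +0 fires, +1 burnt (F count now 0)
Fire out after step 9
Initially T: 18, now '.': 26
Total burnt (originally-T cells now '.'): 14

Answer: 14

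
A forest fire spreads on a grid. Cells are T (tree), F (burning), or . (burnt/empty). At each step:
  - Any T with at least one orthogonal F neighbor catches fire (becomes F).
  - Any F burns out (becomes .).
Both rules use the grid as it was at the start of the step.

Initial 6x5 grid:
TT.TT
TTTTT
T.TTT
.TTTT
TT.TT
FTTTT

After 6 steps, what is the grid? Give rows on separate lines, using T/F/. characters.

Step 1: 2 trees catch fire, 1 burn out
  TT.TT
  TTTTT
  T.TTT
  .TTTT
  FT.TT
  .FTTT
Step 2: 2 trees catch fire, 2 burn out
  TT.TT
  TTTTT
  T.TTT
  .TTTT
  .F.TT
  ..FTT
Step 3: 2 trees catch fire, 2 burn out
  TT.TT
  TTTTT
  T.TTT
  .FTTT
  ...TT
  ...FT
Step 4: 3 trees catch fire, 2 burn out
  TT.TT
  TTTTT
  T.TTT
  ..FTT
  ...FT
  ....F
Step 5: 3 trees catch fire, 3 burn out
  TT.TT
  TTTTT
  T.FTT
  ...FT
  ....F
  .....
Step 6: 3 trees catch fire, 3 burn out
  TT.TT
  TTFTT
  T..FT
  ....F
  .....
  .....

TT.TT
TTFTT
T..FT
....F
.....
.....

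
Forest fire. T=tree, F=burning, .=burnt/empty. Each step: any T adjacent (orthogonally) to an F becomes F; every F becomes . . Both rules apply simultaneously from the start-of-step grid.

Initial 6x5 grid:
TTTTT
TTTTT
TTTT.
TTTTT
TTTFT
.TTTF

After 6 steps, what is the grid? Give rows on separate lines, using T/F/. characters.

Step 1: 4 trees catch fire, 2 burn out
  TTTTT
  TTTTT
  TTTT.
  TTTFT
  TTF.F
  .TTF.
Step 2: 5 trees catch fire, 4 burn out
  TTTTT
  TTTTT
  TTTF.
  TTF.F
  TF...
  .TF..
Step 3: 5 trees catch fire, 5 burn out
  TTTTT
  TTTFT
  TTF..
  TF...
  F....
  .F...
Step 4: 5 trees catch fire, 5 burn out
  TTTFT
  TTF.F
  TF...
  F....
  .....
  .....
Step 5: 4 trees catch fire, 5 burn out
  TTF.F
  TF...
  F....
  .....
  .....
  .....
Step 6: 2 trees catch fire, 4 burn out
  TF...
  F....
  .....
  .....
  .....
  .....

TF...
F....
.....
.....
.....
.....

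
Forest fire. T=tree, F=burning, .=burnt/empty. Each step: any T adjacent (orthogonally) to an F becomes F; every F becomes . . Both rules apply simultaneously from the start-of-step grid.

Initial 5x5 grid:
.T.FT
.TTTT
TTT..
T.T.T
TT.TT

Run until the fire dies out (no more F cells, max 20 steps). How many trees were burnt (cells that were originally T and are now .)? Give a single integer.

Answer: 13

Derivation:
Step 1: +2 fires, +1 burnt (F count now 2)
Step 2: +2 fires, +2 burnt (F count now 2)
Step 3: +2 fires, +2 burnt (F count now 2)
Step 4: +3 fires, +2 burnt (F count now 3)
Step 5: +1 fires, +3 burnt (F count now 1)
Step 6: +1 fires, +1 burnt (F count now 1)
Step 7: +1 fires, +1 burnt (F count now 1)
Step 8: +1 fires, +1 burnt (F count now 1)
Step 9: +0 fires, +1 burnt (F count now 0)
Fire out after step 9
Initially T: 16, now '.': 22
Total burnt (originally-T cells now '.'): 13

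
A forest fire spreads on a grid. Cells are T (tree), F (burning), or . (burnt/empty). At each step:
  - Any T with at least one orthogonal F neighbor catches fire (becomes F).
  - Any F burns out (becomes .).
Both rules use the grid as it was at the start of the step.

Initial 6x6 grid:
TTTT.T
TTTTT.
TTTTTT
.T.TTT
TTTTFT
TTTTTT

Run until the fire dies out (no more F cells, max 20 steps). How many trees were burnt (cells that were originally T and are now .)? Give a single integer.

Answer: 30

Derivation:
Step 1: +4 fires, +1 burnt (F count now 4)
Step 2: +6 fires, +4 burnt (F count now 6)
Step 3: +5 fires, +6 burnt (F count now 5)
Step 4: +5 fires, +5 burnt (F count now 5)
Step 5: +4 fires, +5 burnt (F count now 4)
Step 6: +3 fires, +4 burnt (F count now 3)
Step 7: +2 fires, +3 burnt (F count now 2)
Step 8: +1 fires, +2 burnt (F count now 1)
Step 9: +0 fires, +1 burnt (F count now 0)
Fire out after step 9
Initially T: 31, now '.': 35
Total burnt (originally-T cells now '.'): 30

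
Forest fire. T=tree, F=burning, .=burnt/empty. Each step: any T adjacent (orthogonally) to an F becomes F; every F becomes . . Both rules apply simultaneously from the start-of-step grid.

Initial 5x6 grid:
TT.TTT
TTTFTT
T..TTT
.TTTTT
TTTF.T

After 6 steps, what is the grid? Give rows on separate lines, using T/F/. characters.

Step 1: 6 trees catch fire, 2 burn out
  TT.FTT
  TTF.FT
  T..FTT
  .TTFTT
  TTF..T
Step 2: 7 trees catch fire, 6 burn out
  TT..FT
  TF...F
  T...FT
  .TF.FT
  TF...T
Step 3: 7 trees catch fire, 7 burn out
  TF...F
  F.....
  T....F
  .F...F
  F....T
Step 4: 3 trees catch fire, 7 burn out
  F.....
  ......
  F.....
  ......
  .....F
Step 5: 0 trees catch fire, 3 burn out
  ......
  ......
  ......
  ......
  ......
Step 6: 0 trees catch fire, 0 burn out
  ......
  ......
  ......
  ......
  ......

......
......
......
......
......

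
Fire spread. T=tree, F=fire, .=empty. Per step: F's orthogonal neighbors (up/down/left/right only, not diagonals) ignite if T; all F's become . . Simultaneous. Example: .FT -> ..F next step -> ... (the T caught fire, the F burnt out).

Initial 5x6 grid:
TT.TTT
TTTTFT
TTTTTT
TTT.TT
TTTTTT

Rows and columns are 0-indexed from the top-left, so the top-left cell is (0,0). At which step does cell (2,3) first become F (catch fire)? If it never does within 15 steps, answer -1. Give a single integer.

Step 1: cell (2,3)='T' (+4 fires, +1 burnt)
Step 2: cell (2,3)='F' (+6 fires, +4 burnt)
  -> target ignites at step 2
Step 3: cell (2,3)='.' (+4 fires, +6 burnt)
Step 4: cell (2,3)='.' (+6 fires, +4 burnt)
Step 5: cell (2,3)='.' (+4 fires, +6 burnt)
Step 6: cell (2,3)='.' (+2 fires, +4 burnt)
Step 7: cell (2,3)='.' (+1 fires, +2 burnt)
Step 8: cell (2,3)='.' (+0 fires, +1 burnt)
  fire out at step 8

2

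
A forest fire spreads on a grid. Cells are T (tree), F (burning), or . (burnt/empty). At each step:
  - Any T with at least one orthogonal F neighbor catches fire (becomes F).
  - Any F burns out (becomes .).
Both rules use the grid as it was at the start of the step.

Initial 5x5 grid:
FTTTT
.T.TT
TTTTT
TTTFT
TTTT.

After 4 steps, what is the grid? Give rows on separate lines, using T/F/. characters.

Step 1: 5 trees catch fire, 2 burn out
  .FTTT
  .T.TT
  TTTFT
  TTF.F
  TTTF.
Step 2: 7 trees catch fire, 5 burn out
  ..FTT
  .F.FT
  TTF.F
  TF...
  TTF..
Step 3: 5 trees catch fire, 7 burn out
  ...FT
  ....F
  TF...
  F....
  TF...
Step 4: 3 trees catch fire, 5 burn out
  ....F
  .....
  F....
  .....
  F....

....F
.....
F....
.....
F....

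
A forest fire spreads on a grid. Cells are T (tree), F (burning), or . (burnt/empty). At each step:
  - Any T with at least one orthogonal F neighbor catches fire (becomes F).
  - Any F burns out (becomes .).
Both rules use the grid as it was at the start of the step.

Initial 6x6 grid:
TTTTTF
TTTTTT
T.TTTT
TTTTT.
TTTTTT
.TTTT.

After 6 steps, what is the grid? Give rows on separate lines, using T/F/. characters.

Step 1: 2 trees catch fire, 1 burn out
  TTTTF.
  TTTTTF
  T.TTTT
  TTTTT.
  TTTTTT
  .TTTT.
Step 2: 3 trees catch fire, 2 burn out
  TTTF..
  TTTTF.
  T.TTTF
  TTTTT.
  TTTTTT
  .TTTT.
Step 3: 3 trees catch fire, 3 burn out
  TTF...
  TTTF..
  T.TTF.
  TTTTT.
  TTTTTT
  .TTTT.
Step 4: 4 trees catch fire, 3 burn out
  TF....
  TTF...
  T.TF..
  TTTTF.
  TTTTTT
  .TTTT.
Step 5: 5 trees catch fire, 4 burn out
  F.....
  TF....
  T.F...
  TTTF..
  TTTTFT
  .TTTT.
Step 6: 5 trees catch fire, 5 burn out
  ......
  F.....
  T.....
  TTF...
  TTTF.F
  .TTTF.

......
F.....
T.....
TTF...
TTTF.F
.TTTF.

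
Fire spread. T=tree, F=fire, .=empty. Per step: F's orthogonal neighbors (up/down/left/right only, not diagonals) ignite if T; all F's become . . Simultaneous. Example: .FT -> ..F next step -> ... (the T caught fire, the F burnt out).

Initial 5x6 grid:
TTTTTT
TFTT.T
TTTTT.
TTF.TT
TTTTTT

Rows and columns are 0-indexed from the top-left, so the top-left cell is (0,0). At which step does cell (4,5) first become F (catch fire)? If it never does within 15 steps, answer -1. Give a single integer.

Step 1: cell (4,5)='T' (+7 fires, +2 burnt)
Step 2: cell (4,5)='T' (+8 fires, +7 burnt)
Step 3: cell (4,5)='T' (+4 fires, +8 burnt)
Step 4: cell (4,5)='F' (+3 fires, +4 burnt)
  -> target ignites at step 4
Step 5: cell (4,5)='.' (+2 fires, +3 burnt)
Step 6: cell (4,5)='.' (+1 fires, +2 burnt)
Step 7: cell (4,5)='.' (+0 fires, +1 burnt)
  fire out at step 7

4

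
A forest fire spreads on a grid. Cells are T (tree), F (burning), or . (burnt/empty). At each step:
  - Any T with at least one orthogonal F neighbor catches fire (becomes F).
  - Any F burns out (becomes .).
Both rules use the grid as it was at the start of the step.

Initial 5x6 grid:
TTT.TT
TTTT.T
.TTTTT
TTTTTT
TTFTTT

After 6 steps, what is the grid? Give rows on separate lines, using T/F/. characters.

Step 1: 3 trees catch fire, 1 burn out
  TTT.TT
  TTTT.T
  .TTTTT
  TTFTTT
  TF.FTT
Step 2: 5 trees catch fire, 3 burn out
  TTT.TT
  TTTT.T
  .TFTTT
  TF.FTT
  F...FT
Step 3: 6 trees catch fire, 5 burn out
  TTT.TT
  TTFT.T
  .F.FTT
  F...FT
  .....F
Step 4: 5 trees catch fire, 6 burn out
  TTF.TT
  TF.F.T
  ....FT
  .....F
  ......
Step 5: 3 trees catch fire, 5 burn out
  TF..TT
  F....T
  .....F
  ......
  ......
Step 6: 2 trees catch fire, 3 burn out
  F...TT
  .....F
  ......
  ......
  ......

F...TT
.....F
......
......
......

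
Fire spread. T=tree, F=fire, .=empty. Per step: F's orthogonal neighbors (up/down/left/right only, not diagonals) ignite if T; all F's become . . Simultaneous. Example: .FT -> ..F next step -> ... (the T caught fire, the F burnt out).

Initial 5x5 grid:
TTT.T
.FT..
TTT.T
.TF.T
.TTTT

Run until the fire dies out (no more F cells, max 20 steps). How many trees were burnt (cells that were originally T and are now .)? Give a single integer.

Answer: 14

Derivation:
Step 1: +6 fires, +2 burnt (F count now 6)
Step 2: +5 fires, +6 burnt (F count now 5)
Step 3: +1 fires, +5 burnt (F count now 1)
Step 4: +1 fires, +1 burnt (F count now 1)
Step 5: +1 fires, +1 burnt (F count now 1)
Step 6: +0 fires, +1 burnt (F count now 0)
Fire out after step 6
Initially T: 15, now '.': 24
Total burnt (originally-T cells now '.'): 14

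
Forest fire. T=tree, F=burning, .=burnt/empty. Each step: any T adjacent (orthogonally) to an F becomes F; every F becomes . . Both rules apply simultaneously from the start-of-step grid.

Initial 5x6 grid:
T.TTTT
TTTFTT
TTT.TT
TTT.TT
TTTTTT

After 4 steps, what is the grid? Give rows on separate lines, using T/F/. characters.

Step 1: 3 trees catch fire, 1 burn out
  T.TFTT
  TTF.FT
  TTT.TT
  TTT.TT
  TTTTTT
Step 2: 6 trees catch fire, 3 burn out
  T.F.FT
  TF...F
  TTF.FT
  TTT.TT
  TTTTTT
Step 3: 6 trees catch fire, 6 burn out
  T....F
  F.....
  TF...F
  TTF.FT
  TTTTTT
Step 4: 6 trees catch fire, 6 burn out
  F.....
  ......
  F.....
  TF...F
  TTFTFT

F.....
......
F.....
TF...F
TTFTFT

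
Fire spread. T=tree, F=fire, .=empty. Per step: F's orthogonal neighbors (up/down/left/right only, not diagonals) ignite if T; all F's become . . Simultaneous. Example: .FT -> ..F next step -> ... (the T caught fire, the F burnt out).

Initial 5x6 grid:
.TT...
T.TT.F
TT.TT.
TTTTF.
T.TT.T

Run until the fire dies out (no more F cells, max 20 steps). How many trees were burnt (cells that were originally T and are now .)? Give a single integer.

Answer: 16

Derivation:
Step 1: +2 fires, +2 burnt (F count now 2)
Step 2: +3 fires, +2 burnt (F count now 3)
Step 3: +3 fires, +3 burnt (F count now 3)
Step 4: +3 fires, +3 burnt (F count now 3)
Step 5: +3 fires, +3 burnt (F count now 3)
Step 6: +2 fires, +3 burnt (F count now 2)
Step 7: +0 fires, +2 burnt (F count now 0)
Fire out after step 7
Initially T: 17, now '.': 29
Total burnt (originally-T cells now '.'): 16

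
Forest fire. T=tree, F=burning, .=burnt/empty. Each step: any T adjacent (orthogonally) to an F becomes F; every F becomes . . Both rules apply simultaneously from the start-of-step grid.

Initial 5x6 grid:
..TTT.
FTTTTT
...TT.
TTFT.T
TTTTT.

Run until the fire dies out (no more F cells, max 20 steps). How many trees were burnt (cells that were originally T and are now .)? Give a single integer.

Step 1: +4 fires, +2 burnt (F count now 4)
Step 2: +5 fires, +4 burnt (F count now 5)
Step 3: +5 fires, +5 burnt (F count now 5)
Step 4: +2 fires, +5 burnt (F count now 2)
Step 5: +2 fires, +2 burnt (F count now 2)
Step 6: +0 fires, +2 burnt (F count now 0)
Fire out after step 6
Initially T: 19, now '.': 29
Total burnt (originally-T cells now '.'): 18

Answer: 18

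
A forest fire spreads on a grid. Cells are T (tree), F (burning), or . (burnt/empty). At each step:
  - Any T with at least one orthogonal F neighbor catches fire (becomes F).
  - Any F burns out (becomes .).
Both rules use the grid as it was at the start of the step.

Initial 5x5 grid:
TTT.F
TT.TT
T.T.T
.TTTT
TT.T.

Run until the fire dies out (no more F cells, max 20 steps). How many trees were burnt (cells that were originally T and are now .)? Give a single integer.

Answer: 11

Derivation:
Step 1: +1 fires, +1 burnt (F count now 1)
Step 2: +2 fires, +1 burnt (F count now 2)
Step 3: +1 fires, +2 burnt (F count now 1)
Step 4: +1 fires, +1 burnt (F count now 1)
Step 5: +2 fires, +1 burnt (F count now 2)
Step 6: +2 fires, +2 burnt (F count now 2)
Step 7: +1 fires, +2 burnt (F count now 1)
Step 8: +1 fires, +1 burnt (F count now 1)
Step 9: +0 fires, +1 burnt (F count now 0)
Fire out after step 9
Initially T: 17, now '.': 19
Total burnt (originally-T cells now '.'): 11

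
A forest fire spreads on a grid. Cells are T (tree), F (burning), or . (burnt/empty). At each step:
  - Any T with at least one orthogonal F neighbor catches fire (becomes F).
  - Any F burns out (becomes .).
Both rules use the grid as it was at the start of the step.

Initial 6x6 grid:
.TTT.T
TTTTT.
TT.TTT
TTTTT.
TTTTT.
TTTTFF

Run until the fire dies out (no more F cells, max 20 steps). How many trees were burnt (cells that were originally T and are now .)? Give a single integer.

Answer: 27

Derivation:
Step 1: +2 fires, +2 burnt (F count now 2)
Step 2: +3 fires, +2 burnt (F count now 3)
Step 3: +4 fires, +3 burnt (F count now 4)
Step 4: +6 fires, +4 burnt (F count now 6)
Step 5: +3 fires, +6 burnt (F count now 3)
Step 6: +4 fires, +3 burnt (F count now 4)
Step 7: +3 fires, +4 burnt (F count now 3)
Step 8: +2 fires, +3 burnt (F count now 2)
Step 9: +0 fires, +2 burnt (F count now 0)
Fire out after step 9
Initially T: 28, now '.': 35
Total burnt (originally-T cells now '.'): 27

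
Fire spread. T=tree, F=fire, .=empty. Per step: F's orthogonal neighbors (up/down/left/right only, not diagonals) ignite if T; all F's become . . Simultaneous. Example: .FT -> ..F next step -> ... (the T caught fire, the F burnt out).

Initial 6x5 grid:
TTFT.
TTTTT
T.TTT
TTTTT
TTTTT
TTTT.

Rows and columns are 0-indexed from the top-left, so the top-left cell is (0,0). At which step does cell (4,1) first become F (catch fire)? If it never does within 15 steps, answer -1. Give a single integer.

Step 1: cell (4,1)='T' (+3 fires, +1 burnt)
Step 2: cell (4,1)='T' (+4 fires, +3 burnt)
Step 3: cell (4,1)='T' (+4 fires, +4 burnt)
Step 4: cell (4,1)='T' (+5 fires, +4 burnt)
Step 5: cell (4,1)='F' (+5 fires, +5 burnt)
  -> target ignites at step 5
Step 6: cell (4,1)='.' (+4 fires, +5 burnt)
Step 7: cell (4,1)='.' (+1 fires, +4 burnt)
Step 8: cell (4,1)='.' (+0 fires, +1 burnt)
  fire out at step 8

5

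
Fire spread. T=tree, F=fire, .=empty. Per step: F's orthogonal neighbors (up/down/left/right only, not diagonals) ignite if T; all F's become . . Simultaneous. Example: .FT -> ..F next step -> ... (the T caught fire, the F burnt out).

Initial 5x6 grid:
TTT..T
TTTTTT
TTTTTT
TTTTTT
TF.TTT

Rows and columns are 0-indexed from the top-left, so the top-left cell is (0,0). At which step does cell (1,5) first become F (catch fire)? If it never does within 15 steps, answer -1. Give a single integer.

Step 1: cell (1,5)='T' (+2 fires, +1 burnt)
Step 2: cell (1,5)='T' (+3 fires, +2 burnt)
Step 3: cell (1,5)='T' (+4 fires, +3 burnt)
Step 4: cell (1,5)='T' (+6 fires, +4 burnt)
Step 5: cell (1,5)='T' (+6 fires, +6 burnt)
Step 6: cell (1,5)='T' (+3 fires, +6 burnt)
Step 7: cell (1,5)='F' (+1 fires, +3 burnt)
  -> target ignites at step 7
Step 8: cell (1,5)='.' (+1 fires, +1 burnt)
Step 9: cell (1,5)='.' (+0 fires, +1 burnt)
  fire out at step 9

7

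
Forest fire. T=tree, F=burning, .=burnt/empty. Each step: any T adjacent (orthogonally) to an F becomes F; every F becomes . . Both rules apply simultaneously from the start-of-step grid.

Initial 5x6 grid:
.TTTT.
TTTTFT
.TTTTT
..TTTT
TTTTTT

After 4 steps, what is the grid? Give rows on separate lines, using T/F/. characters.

Step 1: 4 trees catch fire, 1 burn out
  .TTTF.
  TTTF.F
  .TTTFT
  ..TTTT
  TTTTTT
Step 2: 5 trees catch fire, 4 burn out
  .TTF..
  TTF...
  .TTF.F
  ..TTFT
  TTTTTT
Step 3: 6 trees catch fire, 5 burn out
  .TF...
  TF....
  .TF...
  ..TF.F
  TTTTFT
Step 4: 6 trees catch fire, 6 burn out
  .F....
  F.....
  .F....
  ..F...
  TTTF.F

.F....
F.....
.F....
..F...
TTTF.F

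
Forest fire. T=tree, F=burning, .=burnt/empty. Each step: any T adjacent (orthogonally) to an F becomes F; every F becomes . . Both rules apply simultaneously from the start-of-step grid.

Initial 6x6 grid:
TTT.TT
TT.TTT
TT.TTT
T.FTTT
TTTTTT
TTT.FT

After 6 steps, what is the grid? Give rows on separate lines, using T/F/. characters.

Step 1: 4 trees catch fire, 2 burn out
  TTT.TT
  TT.TTT
  TT.TTT
  T..FTT
  TTFTFT
  TTT..F
Step 2: 6 trees catch fire, 4 burn out
  TTT.TT
  TT.TTT
  TT.FTT
  T...FT
  TF.F.F
  TTF...
Step 3: 5 trees catch fire, 6 burn out
  TTT.TT
  TT.FTT
  TT..FT
  T....F
  F.....
  TF....
Step 4: 4 trees catch fire, 5 burn out
  TTT.TT
  TT..FT
  TT...F
  F.....
  ......
  F.....
Step 5: 3 trees catch fire, 4 burn out
  TTT.FT
  TT...F
  FT....
  ......
  ......
  ......
Step 6: 3 trees catch fire, 3 burn out
  TTT..F
  FT....
  .F....
  ......
  ......
  ......

TTT..F
FT....
.F....
......
......
......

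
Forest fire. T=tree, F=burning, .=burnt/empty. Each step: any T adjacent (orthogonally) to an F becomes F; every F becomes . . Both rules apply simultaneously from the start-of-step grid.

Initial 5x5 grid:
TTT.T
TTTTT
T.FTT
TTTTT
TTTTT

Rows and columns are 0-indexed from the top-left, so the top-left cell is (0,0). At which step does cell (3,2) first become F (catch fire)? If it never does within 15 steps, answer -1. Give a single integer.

Step 1: cell (3,2)='F' (+3 fires, +1 burnt)
  -> target ignites at step 1
Step 2: cell (3,2)='.' (+7 fires, +3 burnt)
Step 3: cell (3,2)='.' (+7 fires, +7 burnt)
Step 4: cell (3,2)='.' (+5 fires, +7 burnt)
Step 5: cell (3,2)='.' (+0 fires, +5 burnt)
  fire out at step 5

1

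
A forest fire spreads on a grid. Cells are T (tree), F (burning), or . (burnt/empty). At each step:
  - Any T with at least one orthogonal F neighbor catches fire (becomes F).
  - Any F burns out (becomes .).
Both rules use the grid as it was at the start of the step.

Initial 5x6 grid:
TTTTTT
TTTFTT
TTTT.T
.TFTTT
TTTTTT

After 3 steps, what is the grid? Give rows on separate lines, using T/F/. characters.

Step 1: 8 trees catch fire, 2 burn out
  TTTFTT
  TTF.FT
  TTFF.T
  .F.FTT
  TTFTTT
Step 2: 8 trees catch fire, 8 burn out
  TTF.FT
  TF...F
  TF...T
  ....FT
  TF.FTT
Step 3: 8 trees catch fire, 8 burn out
  TF...F
  F.....
  F....F
  .....F
  F...FT

TF...F
F.....
F....F
.....F
F...FT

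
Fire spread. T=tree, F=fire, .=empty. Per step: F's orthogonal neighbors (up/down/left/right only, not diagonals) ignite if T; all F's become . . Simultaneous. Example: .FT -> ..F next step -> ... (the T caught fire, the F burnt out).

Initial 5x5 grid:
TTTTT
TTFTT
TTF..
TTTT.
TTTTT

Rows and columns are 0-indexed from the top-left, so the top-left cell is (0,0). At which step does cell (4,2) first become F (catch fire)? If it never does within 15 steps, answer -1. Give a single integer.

Step 1: cell (4,2)='T' (+5 fires, +2 burnt)
Step 2: cell (4,2)='F' (+8 fires, +5 burnt)
  -> target ignites at step 2
Step 3: cell (4,2)='.' (+5 fires, +8 burnt)
Step 4: cell (4,2)='.' (+2 fires, +5 burnt)
Step 5: cell (4,2)='.' (+0 fires, +2 burnt)
  fire out at step 5

2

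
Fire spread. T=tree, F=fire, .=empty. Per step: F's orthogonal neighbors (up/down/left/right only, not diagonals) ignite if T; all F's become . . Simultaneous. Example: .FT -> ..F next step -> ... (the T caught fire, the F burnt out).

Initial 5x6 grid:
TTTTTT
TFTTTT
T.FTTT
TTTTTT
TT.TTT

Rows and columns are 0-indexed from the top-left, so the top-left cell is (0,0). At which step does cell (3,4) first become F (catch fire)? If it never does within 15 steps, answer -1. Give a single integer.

Step 1: cell (3,4)='T' (+5 fires, +2 burnt)
Step 2: cell (3,4)='T' (+7 fires, +5 burnt)
Step 3: cell (3,4)='F' (+7 fires, +7 burnt)
  -> target ignites at step 3
Step 4: cell (3,4)='.' (+5 fires, +7 burnt)
Step 5: cell (3,4)='.' (+2 fires, +5 burnt)
Step 6: cell (3,4)='.' (+0 fires, +2 burnt)
  fire out at step 6

3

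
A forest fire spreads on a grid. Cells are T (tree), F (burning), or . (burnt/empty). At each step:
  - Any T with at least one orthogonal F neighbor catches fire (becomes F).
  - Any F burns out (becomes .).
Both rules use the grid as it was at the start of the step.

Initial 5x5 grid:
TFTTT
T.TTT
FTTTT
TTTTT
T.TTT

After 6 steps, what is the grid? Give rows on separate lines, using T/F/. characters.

Step 1: 5 trees catch fire, 2 burn out
  F.FTT
  F.TTT
  .FTTT
  FTTTT
  T.TTT
Step 2: 5 trees catch fire, 5 burn out
  ...FT
  ..FTT
  ..FTT
  .FTTT
  F.TTT
Step 3: 4 trees catch fire, 5 burn out
  ....F
  ...FT
  ...FT
  ..FTT
  ..TTT
Step 4: 4 trees catch fire, 4 burn out
  .....
  ....F
  ....F
  ...FT
  ..FTT
Step 5: 2 trees catch fire, 4 burn out
  .....
  .....
  .....
  ....F
  ...FT
Step 6: 1 trees catch fire, 2 burn out
  .....
  .....
  .....
  .....
  ....F

.....
.....
.....
.....
....F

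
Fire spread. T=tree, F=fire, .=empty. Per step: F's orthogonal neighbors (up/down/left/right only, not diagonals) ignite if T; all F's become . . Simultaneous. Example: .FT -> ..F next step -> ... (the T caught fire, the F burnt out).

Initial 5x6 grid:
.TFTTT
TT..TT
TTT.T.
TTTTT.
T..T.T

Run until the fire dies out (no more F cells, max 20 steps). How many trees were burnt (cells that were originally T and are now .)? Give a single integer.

Answer: 19

Derivation:
Step 1: +2 fires, +1 burnt (F count now 2)
Step 2: +2 fires, +2 burnt (F count now 2)
Step 3: +4 fires, +2 burnt (F count now 4)
Step 4: +5 fires, +4 burnt (F count now 5)
Step 5: +3 fires, +5 burnt (F count now 3)
Step 6: +2 fires, +3 burnt (F count now 2)
Step 7: +1 fires, +2 burnt (F count now 1)
Step 8: +0 fires, +1 burnt (F count now 0)
Fire out after step 8
Initially T: 20, now '.': 29
Total burnt (originally-T cells now '.'): 19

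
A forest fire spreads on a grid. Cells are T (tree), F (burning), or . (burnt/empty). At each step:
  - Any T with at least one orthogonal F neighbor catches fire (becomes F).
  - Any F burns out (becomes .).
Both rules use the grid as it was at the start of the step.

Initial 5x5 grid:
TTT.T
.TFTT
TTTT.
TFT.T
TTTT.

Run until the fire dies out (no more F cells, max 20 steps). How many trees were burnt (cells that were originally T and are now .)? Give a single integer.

Answer: 17

Derivation:
Step 1: +8 fires, +2 burnt (F count now 8)
Step 2: +6 fires, +8 burnt (F count now 6)
Step 3: +3 fires, +6 burnt (F count now 3)
Step 4: +0 fires, +3 burnt (F count now 0)
Fire out after step 4
Initially T: 18, now '.': 24
Total burnt (originally-T cells now '.'): 17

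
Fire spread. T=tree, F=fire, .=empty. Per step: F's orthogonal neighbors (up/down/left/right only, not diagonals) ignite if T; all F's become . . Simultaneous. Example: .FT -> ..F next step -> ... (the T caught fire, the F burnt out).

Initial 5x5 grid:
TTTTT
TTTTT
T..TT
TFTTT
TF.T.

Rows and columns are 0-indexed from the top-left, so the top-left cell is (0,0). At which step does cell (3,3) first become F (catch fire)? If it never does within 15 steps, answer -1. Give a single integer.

Step 1: cell (3,3)='T' (+3 fires, +2 burnt)
Step 2: cell (3,3)='F' (+2 fires, +3 burnt)
  -> target ignites at step 2
Step 3: cell (3,3)='.' (+4 fires, +2 burnt)
Step 4: cell (3,3)='.' (+4 fires, +4 burnt)
Step 5: cell (3,3)='.' (+4 fires, +4 burnt)
Step 6: cell (3,3)='.' (+2 fires, +4 burnt)
Step 7: cell (3,3)='.' (+0 fires, +2 burnt)
  fire out at step 7

2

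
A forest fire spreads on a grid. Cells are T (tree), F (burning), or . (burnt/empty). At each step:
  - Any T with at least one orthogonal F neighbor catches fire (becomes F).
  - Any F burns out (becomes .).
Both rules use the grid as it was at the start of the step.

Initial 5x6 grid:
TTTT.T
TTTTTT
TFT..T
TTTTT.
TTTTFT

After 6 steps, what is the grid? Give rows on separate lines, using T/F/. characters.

Step 1: 7 trees catch fire, 2 burn out
  TTTT.T
  TFTTTT
  F.F..T
  TFTTF.
  TTTF.F
Step 2: 8 trees catch fire, 7 burn out
  TFTT.T
  F.FTTT
  .....T
  F.FF..
  TFF...
Step 3: 4 trees catch fire, 8 burn out
  F.FT.T
  ...FTT
  .....T
  ......
  F.....
Step 4: 2 trees catch fire, 4 burn out
  ...F.T
  ....FT
  .....T
  ......
  ......
Step 5: 1 trees catch fire, 2 burn out
  .....T
  .....F
  .....T
  ......
  ......
Step 6: 2 trees catch fire, 1 burn out
  .....F
  ......
  .....F
  ......
  ......

.....F
......
.....F
......
......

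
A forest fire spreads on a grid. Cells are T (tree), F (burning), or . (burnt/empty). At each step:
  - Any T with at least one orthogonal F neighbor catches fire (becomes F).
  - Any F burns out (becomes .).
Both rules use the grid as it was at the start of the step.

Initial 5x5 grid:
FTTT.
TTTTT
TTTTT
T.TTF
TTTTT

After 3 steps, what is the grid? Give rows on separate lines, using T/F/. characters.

Step 1: 5 trees catch fire, 2 burn out
  .FTT.
  FTTTT
  TTTTF
  T.TF.
  TTTTF
Step 2: 7 trees catch fire, 5 burn out
  ..FT.
  .FTTF
  FTTF.
  T.F..
  TTTF.
Step 3: 7 trees catch fire, 7 burn out
  ...F.
  ..FF.
  .FF..
  F....
  TTF..

...F.
..FF.
.FF..
F....
TTF..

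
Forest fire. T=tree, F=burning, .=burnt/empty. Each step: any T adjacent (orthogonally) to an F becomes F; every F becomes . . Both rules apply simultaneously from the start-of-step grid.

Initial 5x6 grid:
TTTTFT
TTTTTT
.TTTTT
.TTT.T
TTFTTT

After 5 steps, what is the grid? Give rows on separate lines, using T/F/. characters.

Step 1: 6 trees catch fire, 2 burn out
  TTTF.F
  TTTTFT
  .TTTTT
  .TFT.T
  TF.FTT
Step 2: 9 trees catch fire, 6 burn out
  TTF...
  TTTF.F
  .TFTFT
  .F.F.T
  F...FT
Step 3: 6 trees catch fire, 9 burn out
  TF....
  TTF...
  .F.F.F
  .....T
  .....F
Step 4: 3 trees catch fire, 6 burn out
  F.....
  TF....
  ......
  .....F
  ......
Step 5: 1 trees catch fire, 3 burn out
  ......
  F.....
  ......
  ......
  ......

......
F.....
......
......
......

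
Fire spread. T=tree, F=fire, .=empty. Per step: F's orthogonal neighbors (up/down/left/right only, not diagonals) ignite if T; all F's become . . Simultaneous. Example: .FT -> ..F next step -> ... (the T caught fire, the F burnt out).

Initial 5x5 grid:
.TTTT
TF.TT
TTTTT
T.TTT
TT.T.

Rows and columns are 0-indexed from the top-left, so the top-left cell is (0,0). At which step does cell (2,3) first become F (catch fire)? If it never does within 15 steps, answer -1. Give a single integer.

Step 1: cell (2,3)='T' (+3 fires, +1 burnt)
Step 2: cell (2,3)='T' (+3 fires, +3 burnt)
Step 3: cell (2,3)='F' (+4 fires, +3 burnt)
  -> target ignites at step 3
Step 4: cell (2,3)='.' (+5 fires, +4 burnt)
Step 5: cell (2,3)='.' (+4 fires, +5 burnt)
Step 6: cell (2,3)='.' (+0 fires, +4 burnt)
  fire out at step 6

3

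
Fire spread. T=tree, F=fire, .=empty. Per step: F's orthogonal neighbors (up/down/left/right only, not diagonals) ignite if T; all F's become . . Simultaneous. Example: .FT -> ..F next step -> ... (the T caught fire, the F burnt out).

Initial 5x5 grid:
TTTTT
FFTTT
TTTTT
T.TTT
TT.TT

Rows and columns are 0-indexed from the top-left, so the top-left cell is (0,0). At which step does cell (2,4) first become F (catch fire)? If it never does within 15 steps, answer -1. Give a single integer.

Step 1: cell (2,4)='T' (+5 fires, +2 burnt)
Step 2: cell (2,4)='T' (+4 fires, +5 burnt)
Step 3: cell (2,4)='T' (+5 fires, +4 burnt)
Step 4: cell (2,4)='F' (+4 fires, +5 burnt)
  -> target ignites at step 4
Step 5: cell (2,4)='.' (+2 fires, +4 burnt)
Step 6: cell (2,4)='.' (+1 fires, +2 burnt)
Step 7: cell (2,4)='.' (+0 fires, +1 burnt)
  fire out at step 7

4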